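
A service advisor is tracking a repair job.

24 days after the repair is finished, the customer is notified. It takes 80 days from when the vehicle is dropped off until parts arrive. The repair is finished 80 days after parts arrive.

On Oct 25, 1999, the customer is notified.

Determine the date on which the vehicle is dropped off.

Apr 24, 1999

The customer is notified: Oct 25, 1999.
The repair is finished: Oct 25, 1999 − 24 days = Oct 1, 1999.
Parts arrive: Oct 1, 1999 − 80 days = Jul 13, 1999.
The vehicle is dropped off: Jul 13, 1999 − 80 days = Apr 24, 1999.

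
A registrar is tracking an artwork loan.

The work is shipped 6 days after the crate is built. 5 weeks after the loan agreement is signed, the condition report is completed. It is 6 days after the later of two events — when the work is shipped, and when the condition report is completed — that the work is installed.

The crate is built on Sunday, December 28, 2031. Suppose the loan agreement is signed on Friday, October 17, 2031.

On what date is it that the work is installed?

The crate is built: Dec 28, 2031.
The work is shipped: Dec 28, 2031 + 6 days = Jan 3, 2032.
The loan agreement is signed: Oct 17, 2031.
The condition report is completed: Oct 17, 2031 + 5 weeks = Nov 21, 2031.
Both prerequisites met — the work is shipped (Jan 3, 2032), the condition report is completed (Nov 21, 2031); the later is Jan 3, 2032.
The work is installed: Jan 3, 2032 + 6 days = Jan 9, 2032.

Friday, January 9, 2032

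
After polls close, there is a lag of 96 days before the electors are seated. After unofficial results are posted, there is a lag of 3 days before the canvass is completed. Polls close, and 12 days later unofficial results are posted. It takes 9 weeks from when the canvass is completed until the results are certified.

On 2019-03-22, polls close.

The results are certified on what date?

Polls close: Mar 22, 2019.
Unofficial results are posted: Mar 22, 2019 + 12 days = Apr 3, 2019.
The canvass is completed: Apr 3, 2019 + 3 days = Apr 6, 2019.
The results are certified: Apr 6, 2019 + 9 weeks = Jun 8, 2019.

2019-06-08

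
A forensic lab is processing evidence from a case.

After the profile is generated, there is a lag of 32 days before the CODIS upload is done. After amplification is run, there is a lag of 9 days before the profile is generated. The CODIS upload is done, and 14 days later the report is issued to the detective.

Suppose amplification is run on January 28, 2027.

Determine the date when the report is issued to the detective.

March 24, 2027

Amplification is run: Jan 28, 2027.
The profile is generated: Jan 28, 2027 + 9 days = Feb 6, 2027.
The CODIS upload is done: Feb 6, 2027 + 32 days = Mar 10, 2027.
The report is issued to the detective: Mar 10, 2027 + 14 days = Mar 24, 2027.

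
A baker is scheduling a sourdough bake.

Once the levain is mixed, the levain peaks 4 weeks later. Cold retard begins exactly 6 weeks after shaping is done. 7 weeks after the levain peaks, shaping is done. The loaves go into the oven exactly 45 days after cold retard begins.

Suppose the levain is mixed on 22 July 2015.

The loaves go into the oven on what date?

2 January 2016

The levain is mixed: Jul 22, 2015.
The levain peaks: Jul 22, 2015 + 4 weeks = Aug 19, 2015.
Shaping is done: Aug 19, 2015 + 7 weeks = Oct 7, 2015.
Cold retard begins: Oct 7, 2015 + 6 weeks = Nov 18, 2015.
The loaves go into the oven: Nov 18, 2015 + 45 days = Jan 2, 2016.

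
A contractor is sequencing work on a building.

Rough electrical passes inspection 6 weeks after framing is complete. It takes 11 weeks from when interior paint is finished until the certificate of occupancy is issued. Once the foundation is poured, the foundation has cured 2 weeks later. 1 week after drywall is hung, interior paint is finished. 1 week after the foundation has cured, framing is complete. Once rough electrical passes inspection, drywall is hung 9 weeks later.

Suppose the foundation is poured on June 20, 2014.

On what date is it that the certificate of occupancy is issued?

January 16, 2015

The foundation is poured: Jun 20, 2014.
The foundation has cured: Jun 20, 2014 + 2 weeks = Jul 4, 2014.
Framing is complete: Jul 4, 2014 + 1 week = Jul 11, 2014.
Rough electrical passes inspection: Jul 11, 2014 + 6 weeks = Aug 22, 2014.
Drywall is hung: Aug 22, 2014 + 9 weeks = Oct 24, 2014.
Interior paint is finished: Oct 24, 2014 + 1 week = Oct 31, 2014.
The certificate of occupancy is issued: Oct 31, 2014 + 11 weeks = Jan 16, 2015.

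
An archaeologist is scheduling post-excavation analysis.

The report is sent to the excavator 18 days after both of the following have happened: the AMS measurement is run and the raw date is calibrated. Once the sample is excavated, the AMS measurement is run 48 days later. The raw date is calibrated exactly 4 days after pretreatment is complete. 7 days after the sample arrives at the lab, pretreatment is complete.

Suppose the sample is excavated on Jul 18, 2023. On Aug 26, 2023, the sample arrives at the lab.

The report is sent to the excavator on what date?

Sep 24, 2023

The sample is excavated: Jul 18, 2023.
The AMS measurement is run: Jul 18, 2023 + 48 days = Sep 4, 2023.
The sample arrives at the lab: Aug 26, 2023.
Pretreatment is complete: Aug 26, 2023 + 7 days = Sep 2, 2023.
The raw date is calibrated: Sep 2, 2023 + 4 days = Sep 6, 2023.
Both prerequisites met — the AMS measurement is run (Sep 4, 2023), the raw date is calibrated (Sep 6, 2023); the later is Sep 6, 2023.
The report is sent to the excavator: Sep 6, 2023 + 18 days = Sep 24, 2023.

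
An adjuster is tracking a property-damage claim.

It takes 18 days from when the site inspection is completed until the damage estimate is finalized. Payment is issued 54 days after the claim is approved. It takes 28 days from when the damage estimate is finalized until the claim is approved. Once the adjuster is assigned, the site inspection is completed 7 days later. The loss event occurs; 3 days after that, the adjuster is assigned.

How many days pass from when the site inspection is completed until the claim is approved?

Causal path: the site inspection is completed → the damage estimate is finalized → the claim is approved.
Total delay along the path: 18 + 28 = 46 days.

46 days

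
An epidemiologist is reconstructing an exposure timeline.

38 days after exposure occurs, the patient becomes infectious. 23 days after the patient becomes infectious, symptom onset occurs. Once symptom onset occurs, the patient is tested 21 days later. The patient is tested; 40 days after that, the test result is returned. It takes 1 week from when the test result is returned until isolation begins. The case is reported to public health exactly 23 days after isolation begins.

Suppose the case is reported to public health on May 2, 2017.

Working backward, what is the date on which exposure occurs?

The case is reported to public health: May 2, 2017.
Isolation begins: May 2, 2017 − 23 days = Apr 9, 2017.
The test result is returned: Apr 9, 2017 − 1 week = Apr 2, 2017.
The patient is tested: Apr 2, 2017 − 40 days = Feb 21, 2017.
Symptom onset occurs: Feb 21, 2017 − 21 days = Jan 31, 2017.
The patient becomes infectious: Jan 31, 2017 − 23 days = Jan 8, 2017.
Exposure occurs: Jan 8, 2017 − 38 days = Dec 1, 2016.

Dec 1, 2016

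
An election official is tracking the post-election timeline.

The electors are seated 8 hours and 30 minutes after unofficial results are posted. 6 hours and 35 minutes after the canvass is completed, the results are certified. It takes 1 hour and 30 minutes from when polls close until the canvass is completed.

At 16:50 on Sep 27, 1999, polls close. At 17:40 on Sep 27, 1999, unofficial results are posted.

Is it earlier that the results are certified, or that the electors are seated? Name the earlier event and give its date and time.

The results are certified — 00:55 on Sep 28, 1999

Polls close: 16:50 Sep 27, 1999.
The canvass is completed: 16:50 Sep 27, 1999 + 1h30m = 18:20 Sep 27, 1999.
The results are certified: 18:20 Sep 27, 1999 + 6h35m = 00:55 Sep 28, 1999.
Unofficial results are posted: 17:40 Sep 27, 1999.
The electors are seated: 17:40 Sep 27, 1999 + 8h30m = 02:10 Sep 28, 1999.
Comparing: the results are certified at 00:55 Sep 28, 1999 vs the electors are seated at 02:10 Sep 28, 1999. Earlier: the results are certified.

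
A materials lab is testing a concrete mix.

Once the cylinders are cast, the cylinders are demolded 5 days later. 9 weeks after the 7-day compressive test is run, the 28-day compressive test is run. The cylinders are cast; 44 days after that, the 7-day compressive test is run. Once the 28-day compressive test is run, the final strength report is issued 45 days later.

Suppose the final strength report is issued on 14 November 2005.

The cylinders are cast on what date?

15 June 2005

The final strength report is issued: Nov 14, 2005.
The 28-day compressive test is run: Nov 14, 2005 − 45 days = Sep 30, 2005.
The 7-day compressive test is run: Sep 30, 2005 − 9 weeks = Jul 29, 2005.
The cylinders are cast: Jul 29, 2005 − 44 days = Jun 15, 2005.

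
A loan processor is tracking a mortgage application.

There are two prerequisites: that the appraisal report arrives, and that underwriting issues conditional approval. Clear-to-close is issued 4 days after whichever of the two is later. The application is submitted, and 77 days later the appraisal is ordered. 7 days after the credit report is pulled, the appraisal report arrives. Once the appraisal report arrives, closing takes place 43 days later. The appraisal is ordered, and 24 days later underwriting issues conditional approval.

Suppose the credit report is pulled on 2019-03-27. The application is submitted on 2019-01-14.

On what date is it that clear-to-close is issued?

The credit report is pulled: Mar 27, 2019.
The appraisal report arrives: Mar 27, 2019 + 7 days = Apr 3, 2019.
The application is submitted: Jan 14, 2019.
The appraisal is ordered: Jan 14, 2019 + 77 days = Apr 1, 2019.
Underwriting issues conditional approval: Apr 1, 2019 + 24 days = Apr 25, 2019.
Both prerequisites met — the appraisal report arrives (Apr 3, 2019), underwriting issues conditional approval (Apr 25, 2019); the later is Apr 25, 2019.
Clear-to-close is issued: Apr 25, 2019 + 4 days = Apr 29, 2019.

2019-04-29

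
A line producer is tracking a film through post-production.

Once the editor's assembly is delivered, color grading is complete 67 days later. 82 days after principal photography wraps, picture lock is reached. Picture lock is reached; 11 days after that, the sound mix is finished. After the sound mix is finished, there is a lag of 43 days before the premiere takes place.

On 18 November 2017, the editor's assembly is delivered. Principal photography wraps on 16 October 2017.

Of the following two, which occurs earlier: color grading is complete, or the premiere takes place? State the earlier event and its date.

Color grading is complete — 24 January 2018

The editor's assembly is delivered: Nov 18, 2017.
Color grading is complete: Nov 18, 2017 + 67 days = Jan 24, 2018.
Principal photography wraps: Oct 16, 2017.
Picture lock is reached: Oct 16, 2017 + 82 days = Jan 6, 2018.
The sound mix is finished: Jan 6, 2018 + 11 days = Jan 17, 2018.
The premiere takes place: Jan 17, 2018 + 43 days = Mar 1, 2018.
Comparing: color grading is complete on Jan 24, 2018 vs the premiere takes place on Mar 1, 2018. Earlier: color grading is complete.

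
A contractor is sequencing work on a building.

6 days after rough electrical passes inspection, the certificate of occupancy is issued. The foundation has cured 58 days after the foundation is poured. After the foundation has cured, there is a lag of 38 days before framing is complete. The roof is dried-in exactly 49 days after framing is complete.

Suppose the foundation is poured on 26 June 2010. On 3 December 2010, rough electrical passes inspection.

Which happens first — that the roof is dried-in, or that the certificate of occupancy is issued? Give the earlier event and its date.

The roof is dried-in — 18 November 2010

The foundation is poured: Jun 26, 2010.
The foundation has cured: Jun 26, 2010 + 58 days = Aug 23, 2010.
Framing is complete: Aug 23, 2010 + 38 days = Sep 30, 2010.
The roof is dried-in: Sep 30, 2010 + 49 days = Nov 18, 2010.
Rough electrical passes inspection: Dec 3, 2010.
The certificate of occupancy is issued: Dec 3, 2010 + 6 days = Dec 9, 2010.
Comparing: the roof is dried-in on Nov 18, 2010 vs the certificate of occupancy is issued on Dec 9, 2010. Earlier: the roof is dried-in.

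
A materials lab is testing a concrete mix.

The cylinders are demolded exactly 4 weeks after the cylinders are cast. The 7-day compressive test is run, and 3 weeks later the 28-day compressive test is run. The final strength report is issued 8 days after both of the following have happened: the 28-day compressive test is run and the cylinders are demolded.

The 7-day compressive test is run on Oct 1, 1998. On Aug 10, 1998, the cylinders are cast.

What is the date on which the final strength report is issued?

The 7-day compressive test is run: Oct 1, 1998.
The 28-day compressive test is run: Oct 1, 1998 + 3 weeks = Oct 22, 1998.
The cylinders are cast: Aug 10, 1998.
The cylinders are demolded: Aug 10, 1998 + 4 weeks = Sep 7, 1998.
Both prerequisites met — the 28-day compressive test is run (Oct 22, 1998), the cylinders are demolded (Sep 7, 1998); the later is Oct 22, 1998.
The final strength report is issued: Oct 22, 1998 + 8 days = Oct 30, 1998.

Oct 30, 1998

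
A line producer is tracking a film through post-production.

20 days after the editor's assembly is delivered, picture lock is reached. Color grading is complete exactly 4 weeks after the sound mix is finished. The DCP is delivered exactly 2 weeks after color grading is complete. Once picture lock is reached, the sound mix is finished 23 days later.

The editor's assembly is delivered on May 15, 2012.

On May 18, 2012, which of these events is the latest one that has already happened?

The editor's assembly is delivered: May 15, 2012.
Picture lock is reached: May 15, 2012 + 20 days = Jun 4, 2012.
The sound mix is finished: Jun 4, 2012 + 23 days = Jun 27, 2012.
Color grading is complete: Jun 27, 2012 + 4 weeks = Jul 25, 2012.
The DCP is delivered: Jul 25, 2012 + 2 weeks = Aug 8, 2012.
May 18, 2012 falls between when the editor's assembly is delivered (May 15, 2012) and when picture lock is reached (Jun 4, 2012).

The editor's assembly is delivered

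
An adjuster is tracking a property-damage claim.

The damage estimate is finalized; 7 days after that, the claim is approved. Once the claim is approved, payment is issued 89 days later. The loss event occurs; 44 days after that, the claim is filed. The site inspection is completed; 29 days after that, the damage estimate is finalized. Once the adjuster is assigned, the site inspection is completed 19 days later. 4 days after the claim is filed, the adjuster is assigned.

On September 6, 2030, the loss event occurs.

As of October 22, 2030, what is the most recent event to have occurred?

The loss event occurs: Sep 6, 2030.
The claim is filed: Sep 6, 2030 + 44 days = Oct 20, 2030.
The adjuster is assigned: Oct 20, 2030 + 4 days = Oct 24, 2030.
The site inspection is completed: Oct 24, 2030 + 19 days = Nov 12, 2030.
The damage estimate is finalized: Nov 12, 2030 + 29 days = Dec 11, 2030.
The claim is approved: Dec 11, 2030 + 7 days = Dec 18, 2030.
Payment is issued: Dec 18, 2030 + 89 days = Mar 17, 2031.
Oct 22, 2030 falls between when the claim is filed (Oct 20, 2030) and when the adjuster is assigned (Oct 24, 2030).

The claim is filed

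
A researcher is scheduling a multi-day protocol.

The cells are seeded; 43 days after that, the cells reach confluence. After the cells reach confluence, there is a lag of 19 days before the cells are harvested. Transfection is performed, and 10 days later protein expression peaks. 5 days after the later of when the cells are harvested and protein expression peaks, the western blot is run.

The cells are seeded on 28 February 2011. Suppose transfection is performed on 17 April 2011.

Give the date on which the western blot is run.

The cells are seeded: Feb 28, 2011.
The cells reach confluence: Feb 28, 2011 + 43 days = Apr 12, 2011.
The cells are harvested: Apr 12, 2011 + 19 days = May 1, 2011.
Transfection is performed: Apr 17, 2011.
Protein expression peaks: Apr 17, 2011 + 10 days = Apr 27, 2011.
Both prerequisites met — the cells are harvested (May 1, 2011), protein expression peaks (Apr 27, 2011); the later is May 1, 2011.
The western blot is run: May 1, 2011 + 5 days = May 6, 2011.

6 May 2011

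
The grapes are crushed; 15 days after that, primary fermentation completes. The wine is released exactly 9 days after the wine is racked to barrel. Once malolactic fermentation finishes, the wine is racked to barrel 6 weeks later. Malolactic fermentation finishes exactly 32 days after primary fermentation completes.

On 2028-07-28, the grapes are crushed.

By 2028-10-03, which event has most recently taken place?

Malolactic fermentation finishes

The grapes are crushed: Jul 28, 2028.
Primary fermentation completes: Jul 28, 2028 + 15 days = Aug 12, 2028.
Malolactic fermentation finishes: Aug 12, 2028 + 32 days = Sep 13, 2028.
The wine is racked to barrel: Sep 13, 2028 + 6 weeks = Oct 25, 2028.
The wine is released: Oct 25, 2028 + 9 days = Nov 3, 2028.
Oct 3, 2028 falls between when malolactic fermentation finishes (Sep 13, 2028) and when the wine is racked to barrel (Oct 25, 2028).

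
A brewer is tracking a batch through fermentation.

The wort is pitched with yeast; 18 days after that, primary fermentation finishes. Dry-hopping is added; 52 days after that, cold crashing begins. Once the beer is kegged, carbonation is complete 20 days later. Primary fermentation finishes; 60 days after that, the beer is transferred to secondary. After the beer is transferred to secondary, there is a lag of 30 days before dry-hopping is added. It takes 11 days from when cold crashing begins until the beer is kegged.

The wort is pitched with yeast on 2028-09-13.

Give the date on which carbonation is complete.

2029-03-23

The wort is pitched with yeast: Sep 13, 2028.
Primary fermentation finishes: Sep 13, 2028 + 18 days = Oct 1, 2028.
The beer is transferred to secondary: Oct 1, 2028 + 60 days = Nov 30, 2028.
Dry-hopping is added: Nov 30, 2028 + 30 days = Dec 30, 2028.
Cold crashing begins: Dec 30, 2028 + 52 days = Feb 20, 2029.
The beer is kegged: Feb 20, 2029 + 11 days = Mar 3, 2029.
Carbonation is complete: Mar 3, 2029 + 20 days = Mar 23, 2029.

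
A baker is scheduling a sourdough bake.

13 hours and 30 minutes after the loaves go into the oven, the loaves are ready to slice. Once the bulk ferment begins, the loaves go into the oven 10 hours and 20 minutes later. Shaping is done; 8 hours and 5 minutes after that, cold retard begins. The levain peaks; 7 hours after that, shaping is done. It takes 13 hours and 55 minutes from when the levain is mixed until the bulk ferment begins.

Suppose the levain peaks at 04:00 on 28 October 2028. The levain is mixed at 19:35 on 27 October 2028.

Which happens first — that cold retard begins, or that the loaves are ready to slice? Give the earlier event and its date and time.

The levain peaks: 04:00 Oct 28, 2028.
Shaping is done: 04:00 Oct 28, 2028 + 7h = 11:00 Oct 28, 2028.
Cold retard begins: 11:00 Oct 28, 2028 + 8h05m = 19:05 Oct 28, 2028.
The levain is mixed: 19:35 Oct 27, 2028.
The bulk ferment begins: 19:35 Oct 27, 2028 + 13h55m = 09:30 Oct 28, 2028.
The loaves go into the oven: 09:30 Oct 28, 2028 + 10h20m = 19:50 Oct 28, 2028.
The loaves are ready to slice: 19:50 Oct 28, 2028 + 13h30m = 09:20 Oct 29, 2028.
Comparing: cold retard begins at 19:05 Oct 28, 2028 vs the loaves are ready to slice at 09:20 Oct 29, 2028. Earlier: cold retard begins.

Cold retard begins — 19:05 on 28 October 2028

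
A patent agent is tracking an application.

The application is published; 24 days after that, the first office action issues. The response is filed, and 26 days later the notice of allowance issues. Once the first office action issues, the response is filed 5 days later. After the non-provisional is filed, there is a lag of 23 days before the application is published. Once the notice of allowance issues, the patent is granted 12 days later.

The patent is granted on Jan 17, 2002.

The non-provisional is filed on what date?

Oct 19, 2001

The patent is granted: Jan 17, 2002.
The notice of allowance issues: Jan 17, 2002 − 12 days = Jan 5, 2002.
The response is filed: Jan 5, 2002 − 26 days = Dec 10, 2001.
The first office action issues: Dec 10, 2001 − 5 days = Dec 5, 2001.
The application is published: Dec 5, 2001 − 24 days = Nov 11, 2001.
The non-provisional is filed: Nov 11, 2001 − 23 days = Oct 19, 2001.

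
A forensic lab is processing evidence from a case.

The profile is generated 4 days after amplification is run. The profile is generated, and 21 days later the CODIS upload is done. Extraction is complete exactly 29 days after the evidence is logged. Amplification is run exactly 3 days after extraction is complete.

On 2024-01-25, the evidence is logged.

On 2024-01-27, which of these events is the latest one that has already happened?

The evidence is logged: Jan 25, 2024.
Extraction is complete: Jan 25, 2024 + 29 days = Feb 23, 2024.
Amplification is run: Feb 23, 2024 + 3 days = Feb 26, 2024.
The profile is generated: Feb 26, 2024 + 4 days = Mar 1, 2024.
The CODIS upload is done: Mar 1, 2024 + 21 days = Mar 22, 2024.
Jan 27, 2024 falls between when the evidence is logged (Jan 25, 2024) and when extraction is complete (Feb 23, 2024).

The evidence is logged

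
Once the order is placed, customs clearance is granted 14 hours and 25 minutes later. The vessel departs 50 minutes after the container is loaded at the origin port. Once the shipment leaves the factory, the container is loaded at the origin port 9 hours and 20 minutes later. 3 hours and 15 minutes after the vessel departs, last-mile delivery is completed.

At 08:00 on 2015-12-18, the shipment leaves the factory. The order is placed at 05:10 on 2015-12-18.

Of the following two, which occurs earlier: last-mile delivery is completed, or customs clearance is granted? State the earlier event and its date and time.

Customs clearance is granted — 19:35 on 2015-12-18

The shipment leaves the factory: 08:00 Dec 18, 2015.
The container is loaded at the origin port: 08:00 Dec 18, 2015 + 9h20m = 17:20 Dec 18, 2015.
The vessel departs: 17:20 Dec 18, 2015 + 50m = 18:10 Dec 18, 2015.
Last-mile delivery is completed: 18:10 Dec 18, 2015 + 3h15m = 21:25 Dec 18, 2015.
The order is placed: 05:10 Dec 18, 2015.
Customs clearance is granted: 05:10 Dec 18, 2015 + 14h25m = 19:35 Dec 18, 2015.
Comparing: last-mile delivery is completed at 21:25 Dec 18, 2015 vs customs clearance is granted at 19:35 Dec 18, 2015. Earlier: customs clearance is granted.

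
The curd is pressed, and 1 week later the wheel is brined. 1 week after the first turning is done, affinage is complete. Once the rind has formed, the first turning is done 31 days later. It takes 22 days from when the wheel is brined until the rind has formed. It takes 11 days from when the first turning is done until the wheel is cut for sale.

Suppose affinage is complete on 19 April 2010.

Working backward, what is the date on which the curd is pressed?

11 February 2010

Affinage is complete: Apr 19, 2010.
The first turning is done: Apr 19, 2010 − 1 week = Apr 12, 2010.
The rind has formed: Apr 12, 2010 − 31 days = Mar 12, 2010.
The wheel is brined: Mar 12, 2010 − 22 days = Feb 18, 2010.
The curd is pressed: Feb 18, 2010 − 1 week = Feb 11, 2010.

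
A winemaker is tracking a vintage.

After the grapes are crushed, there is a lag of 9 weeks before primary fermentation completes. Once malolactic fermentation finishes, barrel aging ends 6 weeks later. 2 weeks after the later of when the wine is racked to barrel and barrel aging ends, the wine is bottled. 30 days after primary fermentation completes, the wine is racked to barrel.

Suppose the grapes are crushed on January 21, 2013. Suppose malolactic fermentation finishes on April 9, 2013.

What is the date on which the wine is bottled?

The grapes are crushed: Jan 21, 2013.
Primary fermentation completes: Jan 21, 2013 + 9 weeks = Mar 25, 2013.
The wine is racked to barrel: Mar 25, 2013 + 30 days = Apr 24, 2013.
Malolactic fermentation finishes: Apr 9, 2013.
Barrel aging ends: Apr 9, 2013 + 6 weeks = May 21, 2013.
Both prerequisites met — the wine is racked to barrel (Apr 24, 2013), barrel aging ends (May 21, 2013); the later is May 21, 2013.
The wine is bottled: May 21, 2013 + 2 weeks = Jun 4, 2013.

June 4, 2013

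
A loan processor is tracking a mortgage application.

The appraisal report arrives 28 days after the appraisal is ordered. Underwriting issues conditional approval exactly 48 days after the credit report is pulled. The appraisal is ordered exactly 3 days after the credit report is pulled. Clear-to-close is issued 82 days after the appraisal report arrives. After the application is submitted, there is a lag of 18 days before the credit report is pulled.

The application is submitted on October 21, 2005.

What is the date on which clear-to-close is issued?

March 1, 2006

The application is submitted: Oct 21, 2005.
The credit report is pulled: Oct 21, 2005 + 18 days = Nov 8, 2005.
The appraisal is ordered: Nov 8, 2005 + 3 days = Nov 11, 2005.
The appraisal report arrives: Nov 11, 2005 + 28 days = Dec 9, 2005.
Clear-to-close is issued: Dec 9, 2005 + 82 days = Mar 1, 2006.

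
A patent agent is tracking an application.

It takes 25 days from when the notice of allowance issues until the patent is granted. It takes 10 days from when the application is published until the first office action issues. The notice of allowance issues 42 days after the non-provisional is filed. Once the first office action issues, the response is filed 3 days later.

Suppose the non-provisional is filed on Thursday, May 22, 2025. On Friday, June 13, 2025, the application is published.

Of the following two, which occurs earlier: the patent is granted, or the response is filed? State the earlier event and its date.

The non-provisional is filed: May 22, 2025.
The notice of allowance issues: May 22, 2025 + 42 days = Jul 3, 2025.
The patent is granted: Jul 3, 2025 + 25 days = Jul 28, 2025.
The application is published: Jun 13, 2025.
The first office action issues: Jun 13, 2025 + 10 days = Jun 23, 2025.
The response is filed: Jun 23, 2025 + 3 days = Jun 26, 2025.
Comparing: the patent is granted on Jul 28, 2025 vs the response is filed on Jun 26, 2025. Earlier: the response is filed.

The response is filed — Thursday, June 26, 2025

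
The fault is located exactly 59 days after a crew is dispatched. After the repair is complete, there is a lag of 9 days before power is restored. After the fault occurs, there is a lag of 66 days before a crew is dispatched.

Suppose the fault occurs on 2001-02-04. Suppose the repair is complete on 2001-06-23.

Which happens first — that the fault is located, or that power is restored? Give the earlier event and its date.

The fault occurs: Feb 4, 2001.
A crew is dispatched: Feb 4, 2001 + 66 days = Apr 11, 2001.
The fault is located: Apr 11, 2001 + 59 days = Jun 9, 2001.
The repair is complete: Jun 23, 2001.
Power is restored: Jun 23, 2001 + 9 days = Jul 2, 2001.
Comparing: the fault is located on Jun 9, 2001 vs power is restored on Jul 2, 2001. Earlier: the fault is located.

The fault is located — 2001-06-09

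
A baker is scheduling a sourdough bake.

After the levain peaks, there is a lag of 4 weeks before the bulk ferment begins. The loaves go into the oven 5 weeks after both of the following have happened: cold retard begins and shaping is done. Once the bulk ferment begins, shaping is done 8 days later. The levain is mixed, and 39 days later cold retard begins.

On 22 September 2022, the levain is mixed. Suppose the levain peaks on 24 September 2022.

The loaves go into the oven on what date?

The levain is mixed: Sep 22, 2022.
Cold retard begins: Sep 22, 2022 + 39 days = Oct 31, 2022.
The levain peaks: Sep 24, 2022.
The bulk ferment begins: Sep 24, 2022 + 4 weeks = Oct 22, 2022.
Shaping is done: Oct 22, 2022 + 8 days = Oct 30, 2022.
Both prerequisites met — cold retard begins (Oct 31, 2022), shaping is done (Oct 30, 2022); the later is Oct 31, 2022.
The loaves go into the oven: Oct 31, 2022 + 5 weeks = Dec 5, 2022.

5 December 2022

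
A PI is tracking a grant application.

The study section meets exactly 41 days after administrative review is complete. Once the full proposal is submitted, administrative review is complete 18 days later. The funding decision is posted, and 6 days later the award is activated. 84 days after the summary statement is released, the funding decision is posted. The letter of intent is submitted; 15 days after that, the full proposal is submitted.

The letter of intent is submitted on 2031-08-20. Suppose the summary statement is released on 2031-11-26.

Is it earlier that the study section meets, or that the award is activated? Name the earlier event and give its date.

The letter of intent is submitted: Aug 20, 2031.
The full proposal is submitted: Aug 20, 2031 + 15 days = Sep 4, 2031.
Administrative review is complete: Sep 4, 2031 + 18 days = Sep 22, 2031.
The study section meets: Sep 22, 2031 + 41 days = Nov 2, 2031.
The summary statement is released: Nov 26, 2031.
The funding decision is posted: Nov 26, 2031 + 84 days = Feb 18, 2032.
The award is activated: Feb 18, 2032 + 6 days = Feb 24, 2032.
Comparing: the study section meets on Nov 2, 2031 vs the award is activated on Feb 24, 2032. Earlier: the study section meets.

The study section meets — 2031-11-02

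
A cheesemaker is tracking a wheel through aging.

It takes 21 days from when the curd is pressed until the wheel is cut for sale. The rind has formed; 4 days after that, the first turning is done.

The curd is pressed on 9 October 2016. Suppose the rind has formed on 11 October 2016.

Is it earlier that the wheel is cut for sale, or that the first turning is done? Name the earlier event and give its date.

The curd is pressed: Oct 9, 2016.
The wheel is cut for sale: Oct 9, 2016 + 21 days = Oct 30, 2016.
The rind has formed: Oct 11, 2016.
The first turning is done: Oct 11, 2016 + 4 days = Oct 15, 2016.
Comparing: the wheel is cut for sale on Oct 30, 2016 vs the first turning is done on Oct 15, 2016. Earlier: the first turning is done.

The first turning is done — 15 October 2016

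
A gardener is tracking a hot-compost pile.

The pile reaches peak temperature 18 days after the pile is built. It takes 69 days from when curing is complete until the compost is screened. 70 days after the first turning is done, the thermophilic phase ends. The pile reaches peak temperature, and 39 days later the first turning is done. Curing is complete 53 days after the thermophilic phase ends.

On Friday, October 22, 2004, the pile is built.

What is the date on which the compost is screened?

Tuesday, June 28, 2005

The pile is built: Oct 22, 2004.
The pile reaches peak temperature: Oct 22, 2004 + 18 days = Nov 9, 2004.
The first turning is done: Nov 9, 2004 + 39 days = Dec 18, 2004.
The thermophilic phase ends: Dec 18, 2004 + 70 days = Feb 26, 2005.
Curing is complete: Feb 26, 2005 + 53 days = Apr 20, 2005.
The compost is screened: Apr 20, 2005 + 69 days = Jun 28, 2005.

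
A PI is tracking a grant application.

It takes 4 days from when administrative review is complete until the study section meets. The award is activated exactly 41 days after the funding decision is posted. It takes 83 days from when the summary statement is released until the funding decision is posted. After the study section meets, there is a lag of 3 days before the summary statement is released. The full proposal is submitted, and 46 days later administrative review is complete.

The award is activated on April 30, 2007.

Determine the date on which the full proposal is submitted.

November 4, 2006

The award is activated: Apr 30, 2007.
The funding decision is posted: Apr 30, 2007 − 41 days = Mar 20, 2007.
The summary statement is released: Mar 20, 2007 − 83 days = Dec 27, 2006.
The study section meets: Dec 27, 2006 − 3 days = Dec 24, 2006.
Administrative review is complete: Dec 24, 2006 − 4 days = Dec 20, 2006.
The full proposal is submitted: Dec 20, 2006 − 46 days = Nov 4, 2006.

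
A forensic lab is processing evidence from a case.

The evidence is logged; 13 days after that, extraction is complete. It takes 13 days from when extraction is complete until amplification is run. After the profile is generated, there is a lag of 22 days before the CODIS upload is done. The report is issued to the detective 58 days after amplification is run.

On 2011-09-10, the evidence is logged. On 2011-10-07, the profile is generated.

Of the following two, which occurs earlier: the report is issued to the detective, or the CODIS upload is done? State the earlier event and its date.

The evidence is logged: Sep 10, 2011.
Extraction is complete: Sep 10, 2011 + 13 days = Sep 23, 2011.
Amplification is run: Sep 23, 2011 + 13 days = Oct 6, 2011.
The report is issued to the detective: Oct 6, 2011 + 58 days = Dec 3, 2011.
The profile is generated: Oct 7, 2011.
The CODIS upload is done: Oct 7, 2011 + 22 days = Oct 29, 2011.
Comparing: the report is issued to the detective on Dec 3, 2011 vs the CODIS upload is done on Oct 29, 2011. Earlier: the CODIS upload is done.

The CODIS upload is done — 2011-10-29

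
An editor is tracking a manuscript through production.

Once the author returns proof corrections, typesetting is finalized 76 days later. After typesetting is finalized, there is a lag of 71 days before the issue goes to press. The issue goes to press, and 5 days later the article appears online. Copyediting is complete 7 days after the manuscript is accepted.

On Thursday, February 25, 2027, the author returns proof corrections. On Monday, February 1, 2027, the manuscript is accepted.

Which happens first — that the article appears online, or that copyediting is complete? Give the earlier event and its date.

Copyediting is complete — Monday, February 8, 2027

The author returns proof corrections: Feb 25, 2027.
Typesetting is finalized: Feb 25, 2027 + 76 days = May 12, 2027.
The issue goes to press: May 12, 2027 + 71 days = Jul 22, 2027.
The article appears online: Jul 22, 2027 + 5 days = Jul 27, 2027.
The manuscript is accepted: Feb 1, 2027.
Copyediting is complete: Feb 1, 2027 + 7 days = Feb 8, 2027.
Comparing: the article appears online on Jul 27, 2027 vs copyediting is complete on Feb 8, 2027. Earlier: copyediting is complete.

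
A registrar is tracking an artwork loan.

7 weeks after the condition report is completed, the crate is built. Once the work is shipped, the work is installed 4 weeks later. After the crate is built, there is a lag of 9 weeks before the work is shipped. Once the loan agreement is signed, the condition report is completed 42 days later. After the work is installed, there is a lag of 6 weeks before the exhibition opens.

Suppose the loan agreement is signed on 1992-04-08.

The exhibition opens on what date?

1992-11-18

The loan agreement is signed: Apr 8, 1992.
The condition report is completed: Apr 8, 1992 + 42 days = May 20, 1992.
The crate is built: May 20, 1992 + 7 weeks = Jul 8, 1992.
The work is shipped: Jul 8, 1992 + 9 weeks = Sep 9, 1992.
The work is installed: Sep 9, 1992 + 4 weeks = Oct 7, 1992.
The exhibition opens: Oct 7, 1992 + 6 weeks = Nov 18, 1992.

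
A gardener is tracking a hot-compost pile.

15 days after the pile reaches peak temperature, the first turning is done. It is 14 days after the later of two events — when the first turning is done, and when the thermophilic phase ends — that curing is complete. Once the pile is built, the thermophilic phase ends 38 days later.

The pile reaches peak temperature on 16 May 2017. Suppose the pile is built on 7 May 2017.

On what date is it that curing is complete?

28 June 2017

The pile reaches peak temperature: May 16, 2017.
The first turning is done: May 16, 2017 + 15 days = May 31, 2017.
The pile is built: May 7, 2017.
The thermophilic phase ends: May 7, 2017 + 38 days = Jun 14, 2017.
Both prerequisites met — the first turning is done (May 31, 2017), the thermophilic phase ends (Jun 14, 2017); the later is Jun 14, 2017.
Curing is complete: Jun 14, 2017 + 14 days = Jun 28, 2017.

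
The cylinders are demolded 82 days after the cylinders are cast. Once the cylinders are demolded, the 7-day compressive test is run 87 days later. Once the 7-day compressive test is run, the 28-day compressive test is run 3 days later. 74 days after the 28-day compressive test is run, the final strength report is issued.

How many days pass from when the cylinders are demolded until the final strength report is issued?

164 days

Causal path: the cylinders are demolded → the 7-day compressive test is run → the 28-day compressive test is run → the final strength report is issued.
Total delay along the path: 87 + 3 + 74 = 164 days.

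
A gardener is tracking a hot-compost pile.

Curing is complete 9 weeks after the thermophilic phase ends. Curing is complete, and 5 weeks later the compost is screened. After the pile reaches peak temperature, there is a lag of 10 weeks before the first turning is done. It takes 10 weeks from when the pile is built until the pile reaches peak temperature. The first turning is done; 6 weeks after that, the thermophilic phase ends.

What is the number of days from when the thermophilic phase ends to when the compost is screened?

98 days

Causal path: the thermophilic phase ends → curing is complete → the compost is screened.
Total delay along the path: 9 + 5 weeks = 14 weeks = 98 days.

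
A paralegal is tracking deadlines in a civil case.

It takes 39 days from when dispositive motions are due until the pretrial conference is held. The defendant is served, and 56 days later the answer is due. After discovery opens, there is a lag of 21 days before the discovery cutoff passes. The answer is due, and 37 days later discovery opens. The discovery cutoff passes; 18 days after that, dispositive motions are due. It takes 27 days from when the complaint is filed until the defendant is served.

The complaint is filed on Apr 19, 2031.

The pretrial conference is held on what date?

The complaint is filed: Apr 19, 2031.
The defendant is served: Apr 19, 2031 + 27 days = May 16, 2031.
The answer is due: May 16, 2031 + 56 days = Jul 11, 2031.
Discovery opens: Jul 11, 2031 + 37 days = Aug 17, 2031.
The discovery cutoff passes: Aug 17, 2031 + 21 days = Sep 7, 2031.
Dispositive motions are due: Sep 7, 2031 + 18 days = Sep 25, 2031.
The pretrial conference is held: Sep 25, 2031 + 39 days = Nov 3, 2031.

Nov 3, 2031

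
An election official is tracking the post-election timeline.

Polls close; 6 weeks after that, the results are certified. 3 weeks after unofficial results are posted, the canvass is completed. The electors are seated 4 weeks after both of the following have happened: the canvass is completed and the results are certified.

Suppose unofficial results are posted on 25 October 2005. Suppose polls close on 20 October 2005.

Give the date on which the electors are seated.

29 December 2005

Unofficial results are posted: Oct 25, 2005.
The canvass is completed: Oct 25, 2005 + 3 weeks = Nov 15, 2005.
Polls close: Oct 20, 2005.
The results are certified: Oct 20, 2005 + 6 weeks = Dec 1, 2005.
Both prerequisites met — the canvass is completed (Nov 15, 2005), the results are certified (Dec 1, 2005); the later is Dec 1, 2005.
The electors are seated: Dec 1, 2005 + 4 weeks = Dec 29, 2005.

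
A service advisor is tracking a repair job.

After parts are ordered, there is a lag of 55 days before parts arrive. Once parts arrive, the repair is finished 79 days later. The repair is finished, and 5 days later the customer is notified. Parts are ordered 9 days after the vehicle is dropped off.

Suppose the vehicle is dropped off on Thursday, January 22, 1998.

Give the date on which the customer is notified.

The vehicle is dropped off: Jan 22, 1998.
Parts are ordered: Jan 22, 1998 + 9 days = Jan 31, 1998.
Parts arrive: Jan 31, 1998 + 55 days = Mar 27, 1998.
The repair is finished: Mar 27, 1998 + 79 days = Jun 14, 1998.
The customer is notified: Jun 14, 1998 + 5 days = Jun 19, 1998.

Friday, June 19, 1998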